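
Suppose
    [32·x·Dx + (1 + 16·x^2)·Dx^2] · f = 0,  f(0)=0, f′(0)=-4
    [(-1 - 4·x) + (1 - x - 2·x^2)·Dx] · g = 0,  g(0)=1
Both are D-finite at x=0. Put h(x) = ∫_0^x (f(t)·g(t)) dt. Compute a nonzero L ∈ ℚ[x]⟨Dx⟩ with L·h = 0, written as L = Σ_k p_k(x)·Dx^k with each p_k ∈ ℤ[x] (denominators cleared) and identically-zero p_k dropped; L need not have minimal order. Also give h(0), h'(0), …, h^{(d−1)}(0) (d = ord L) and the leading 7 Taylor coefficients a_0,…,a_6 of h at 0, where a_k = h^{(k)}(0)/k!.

f: a_k = 0, -4, 0, 64/3, 0, -1024/5, 0, …
g: a_k = 1, 1, 3, 5, 11, 21, 43, …
Sym-product of L_f,L_g gives L₀ (≤ ord 2).
Integrate: L := L₀·Dx.
L = (4 + 32·x + 192·x^2)·Dx + (2 - 24·x + 64·x^2 + 192·x^3)·Dx^2 + (-1 + x - 14·x^2 + 16·x^3 + 32·x^4)·Dx^3  (order 3).
h: a_k = 0, 0, -2, -4/3, 7/3, 4/15, -154/5, …
ICs: h(0) = 0, h′(0) = 0, h′′(0) = -4.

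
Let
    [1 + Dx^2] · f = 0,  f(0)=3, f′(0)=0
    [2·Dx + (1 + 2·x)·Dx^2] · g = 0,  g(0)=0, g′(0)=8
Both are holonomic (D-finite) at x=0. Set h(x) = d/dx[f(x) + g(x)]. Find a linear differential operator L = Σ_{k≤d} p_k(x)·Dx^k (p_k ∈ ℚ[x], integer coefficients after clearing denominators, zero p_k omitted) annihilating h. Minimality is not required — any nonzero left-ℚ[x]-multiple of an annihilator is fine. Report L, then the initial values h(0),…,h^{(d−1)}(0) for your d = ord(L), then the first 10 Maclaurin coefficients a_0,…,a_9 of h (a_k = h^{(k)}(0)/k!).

L = (50 + 8·x + 8·x^2) + (9 + 22·x + 12·x^2 + 8·x^3)·Dx + (50 + 8·x + 8·x^2)·Dx^2 + (9 + 22·x + 12·x^2 + 8·x^3)·Dx^3  (order 3).
h: a_k = 8, -19, 32, -127/2, 128, -10241/40, 512, -1720319/1680, 2048, -495452161/120960, …
ICs: h(0) = 8, h′(0) = -19, h′′(0) = 64.

f: a_k = 3, 0, -3/2, 0, 1/8, 0, -1/240, 0, 1/13440, 0, …
g: a_k = 0, 8, -8, 32/3, -16, 128/5, -128/3, 512/7, -128, 2048/9, …
h₀=f+g: left-lcm gives L₀, ord ≤ 4.
Differentiate: ansatz ord ≤ ord L₀ ⇒ L.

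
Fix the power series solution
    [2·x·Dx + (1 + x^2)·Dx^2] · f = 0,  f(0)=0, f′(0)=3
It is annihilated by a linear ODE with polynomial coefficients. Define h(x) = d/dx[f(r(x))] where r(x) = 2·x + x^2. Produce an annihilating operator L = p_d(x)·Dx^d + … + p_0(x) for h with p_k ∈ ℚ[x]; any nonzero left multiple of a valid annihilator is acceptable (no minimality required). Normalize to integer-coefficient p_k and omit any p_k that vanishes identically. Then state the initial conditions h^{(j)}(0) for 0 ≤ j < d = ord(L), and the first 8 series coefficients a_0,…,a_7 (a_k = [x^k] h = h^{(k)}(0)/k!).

f: a_k = 0, 3, 0, -1, 0, 3/5, 0, -3/7, …
h₀=f(r): pull back L_f along r ⇒ L₀.
h=h₀': d/dx-closure on L₀ ⇒ L.
L = (-1 + 8·x + 16·x^2 + 12·x^3 + 3·x^4) + (1 + x + 4·x^2 + 8·x^3 + 5·x^4 + x^5)·Dx  (order 1).
h: a_k = 6, 6, -24, -48, 66, 282, -48, -1344, …
ICs: h(0) = 6.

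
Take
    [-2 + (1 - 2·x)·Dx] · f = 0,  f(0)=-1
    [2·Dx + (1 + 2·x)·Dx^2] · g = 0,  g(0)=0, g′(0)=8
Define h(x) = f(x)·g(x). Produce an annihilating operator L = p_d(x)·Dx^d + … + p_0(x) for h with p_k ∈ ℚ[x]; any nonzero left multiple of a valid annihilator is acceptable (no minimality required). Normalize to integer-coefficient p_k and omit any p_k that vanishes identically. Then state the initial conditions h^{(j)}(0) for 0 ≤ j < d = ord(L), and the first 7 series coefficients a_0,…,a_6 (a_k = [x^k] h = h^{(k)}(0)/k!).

f: a_k = -1, -2, -4, -8, -16, -32, -64, …
g: a_k = 0, 8, -8, 32/3, -16, 128/5, -128/3, …
h₀=f·g: eliminate ⇒ L₀, order ≤ 1·2.
L = 4 + (2 + 12·x)·Dx + (-1 + 4·x^2)·Dx^2  (order 2).
h: a_k = 0, -8, -8, -80/3, -112/3, -1504/15, -2368/15, …
ICs: h(0) = 0, h′(0) = -8.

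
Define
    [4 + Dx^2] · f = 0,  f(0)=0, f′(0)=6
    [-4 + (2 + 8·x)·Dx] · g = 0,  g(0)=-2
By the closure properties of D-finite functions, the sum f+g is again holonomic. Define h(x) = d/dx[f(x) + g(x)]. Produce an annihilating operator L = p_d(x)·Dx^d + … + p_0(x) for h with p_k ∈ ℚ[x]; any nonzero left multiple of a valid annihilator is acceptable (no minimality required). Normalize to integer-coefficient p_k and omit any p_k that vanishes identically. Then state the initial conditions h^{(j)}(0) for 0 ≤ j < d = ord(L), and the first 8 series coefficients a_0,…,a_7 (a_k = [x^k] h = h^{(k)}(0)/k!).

f: a_k = 0, 6, 0, -4, 0, 4/5, 0, -8/105, …
g: a_k = -2, -4, 4, -8, 20, -56, 168, -528, …
f+g: L₀ = lclm(L_f,L_g), ord ≤ 2+1.
h₀' ⇒ L via d/dx closure of L₀.
L = (-32 - 16·x - 32·x^2) + (-4 - 24·x - 48·x^2 - 64·x^3)·Dx + (-8 - 4·x - 8·x^2)·Dx^2 + (-1 - 6·x - 12·x^2 - 16·x^3)·Dx^3  (order 3).
h: a_k = 2, 8, -36, 80, -276, 1008, -55448/15, 13728, …
ICs: h(0) = 2, h′(0) = 8, h′′(0) = -72.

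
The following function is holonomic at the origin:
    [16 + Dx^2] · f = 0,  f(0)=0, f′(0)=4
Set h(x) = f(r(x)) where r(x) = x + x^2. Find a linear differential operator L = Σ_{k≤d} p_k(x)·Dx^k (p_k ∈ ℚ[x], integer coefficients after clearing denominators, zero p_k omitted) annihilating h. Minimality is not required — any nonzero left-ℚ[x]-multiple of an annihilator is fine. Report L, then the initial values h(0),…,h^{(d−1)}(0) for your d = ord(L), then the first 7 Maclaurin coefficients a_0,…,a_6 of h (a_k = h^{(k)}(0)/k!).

f: a_k = 0, 4, 0, -32/3, 0, 128/15, 0, …
Change of var in L_f (x↦r) gives L₀.
L = (16 + 96·x + 192·x^2 + 128·x^3) - 2·Dx + (1 + 2·x)·Dx^2  (order 2).
h: a_k = 0, 4, 4, -32/3, -32, -352/15, 32, …
ICs: h(0) = 0, h′(0) = 4.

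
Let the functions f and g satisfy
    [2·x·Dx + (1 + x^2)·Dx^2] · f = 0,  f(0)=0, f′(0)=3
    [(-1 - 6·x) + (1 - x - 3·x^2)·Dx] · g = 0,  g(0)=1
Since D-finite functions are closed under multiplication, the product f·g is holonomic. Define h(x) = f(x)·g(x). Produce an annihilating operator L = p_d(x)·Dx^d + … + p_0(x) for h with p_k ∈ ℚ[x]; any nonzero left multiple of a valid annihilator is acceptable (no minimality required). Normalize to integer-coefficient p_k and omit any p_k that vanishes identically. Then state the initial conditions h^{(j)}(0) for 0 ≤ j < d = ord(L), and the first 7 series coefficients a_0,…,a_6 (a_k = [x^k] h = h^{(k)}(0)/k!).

f: a_k = 0, 3, 0, -1, 0, 3/5, 0, …
g: a_k = 1, 1, 4, 7, 19, 40, 97, …
Sym-product of L_f,L_g gives L₀ (≤ ord 2).
L = (6 + 2·x + 18·x^2) + (2 + 10·x + 4·x^2 + 18·x^3)·Dx + (-1 + x + 2·x^2 + x^3 + 3·x^4)·Dx^2  (order 2).
h: a_k = 0, 3, 3, 11, 20, 268/5, 568/5, …
ICs: h(0) = 0, h′(0) = 3.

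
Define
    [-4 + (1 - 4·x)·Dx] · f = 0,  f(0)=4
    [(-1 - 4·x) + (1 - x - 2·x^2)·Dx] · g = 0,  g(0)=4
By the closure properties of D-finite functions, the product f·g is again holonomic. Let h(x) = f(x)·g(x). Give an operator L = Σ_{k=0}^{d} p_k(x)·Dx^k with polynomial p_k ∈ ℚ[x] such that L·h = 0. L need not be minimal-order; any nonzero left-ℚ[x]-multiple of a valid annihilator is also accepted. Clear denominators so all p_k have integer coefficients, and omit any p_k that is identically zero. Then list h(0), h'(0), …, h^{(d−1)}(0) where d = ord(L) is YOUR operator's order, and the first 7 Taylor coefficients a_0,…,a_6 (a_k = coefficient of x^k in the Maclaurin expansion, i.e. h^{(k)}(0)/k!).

L = (-5 + 4·x + 24·x^2) + (1 - 5·x + 2·x^2 + 8·x^3)·Dx  (order 1).
h: a_k = 16, 80, 368, 1552, 6384, 25872, 104176, …
ICs: h(0) = 16.

f: a_k = 4, 16, 64, 256, 1024, 4096, 16384, …
g: a_k = 4, 4, 12, 20, 44, 84, 172, …
f·g: L₀ = L_f ⊗_s L_g, ord ≤ 1·1.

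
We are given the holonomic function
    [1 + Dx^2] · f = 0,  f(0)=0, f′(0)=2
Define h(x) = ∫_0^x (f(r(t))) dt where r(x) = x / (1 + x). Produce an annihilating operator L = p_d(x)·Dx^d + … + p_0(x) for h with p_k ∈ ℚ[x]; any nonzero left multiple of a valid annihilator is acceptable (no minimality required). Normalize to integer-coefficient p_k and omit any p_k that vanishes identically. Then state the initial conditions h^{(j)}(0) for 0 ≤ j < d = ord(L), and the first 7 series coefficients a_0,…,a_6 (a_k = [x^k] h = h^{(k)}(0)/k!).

L = Dx + (2 + 6·x + 6·x^2 + 2·x^3)·Dx^2 + (1 + 4·x + 6·x^2 + 4·x^3 + x^4)·Dx^3  (order 3).
h: a_k = 0, 0, 1, -2/3, 5/12, -1/5, 1/360, …
ICs: h(0) = 0, h′(0) = 0, h′′(0) = 2.

f: a_k = 0, 2, 0, -1/3, 0, 1/60, 0, …
L₀ from L_f via x↦r, Dx↦r'^{-1}Dx.
h=∫₀ˣh₀: take L = L₀·Dx.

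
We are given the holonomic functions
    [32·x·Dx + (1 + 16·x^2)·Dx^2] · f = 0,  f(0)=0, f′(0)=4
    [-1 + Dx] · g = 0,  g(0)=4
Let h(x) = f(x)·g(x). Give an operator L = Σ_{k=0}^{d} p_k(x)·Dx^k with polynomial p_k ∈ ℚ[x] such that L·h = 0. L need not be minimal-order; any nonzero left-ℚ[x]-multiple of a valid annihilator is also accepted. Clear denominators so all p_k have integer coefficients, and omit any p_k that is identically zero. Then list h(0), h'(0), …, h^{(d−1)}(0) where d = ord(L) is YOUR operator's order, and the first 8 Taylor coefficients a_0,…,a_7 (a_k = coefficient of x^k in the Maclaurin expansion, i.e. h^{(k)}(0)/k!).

L = (1 - 32·x + 16·x^2) + (-2 + 32·x - 32·x^2)·Dx + (1 + 16·x^2)·Dx^2  (order 2).
h: a_k = 0, 16, 16, -232/3, -248/3, 3886/5, 7246/9, -940403/105, …
ICs: h(0) = 0, h′(0) = 16.

f: a_k = 0, 4, 0, -64/3, 0, 1024/5, 0, -16384/7, …
g: a_k = 4, 4, 2, 2/3, 1/6, 1/30, 1/180, 1/1260, …
Product ⇒ symmetric product L₀, ord ≤ 2.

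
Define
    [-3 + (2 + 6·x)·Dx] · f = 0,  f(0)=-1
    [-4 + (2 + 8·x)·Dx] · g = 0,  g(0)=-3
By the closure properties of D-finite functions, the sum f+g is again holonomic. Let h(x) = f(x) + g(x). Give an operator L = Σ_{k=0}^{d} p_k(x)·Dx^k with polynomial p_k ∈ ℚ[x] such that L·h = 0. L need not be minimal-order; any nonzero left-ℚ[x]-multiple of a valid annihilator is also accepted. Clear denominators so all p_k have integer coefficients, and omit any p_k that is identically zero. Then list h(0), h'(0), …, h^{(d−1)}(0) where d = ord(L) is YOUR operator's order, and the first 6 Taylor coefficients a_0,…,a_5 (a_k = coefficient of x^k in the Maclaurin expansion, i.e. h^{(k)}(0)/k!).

L = -6 + (7 + 24·x)·Dx + (2 + 14·x + 24·x^2)·Dx^2  (order 2).
h: a_k = -4, -15/2, 57/8, -219/16, 4245/128, -23205/256, …
ICs: h(0) = -4, h′(0) = -15/2.

f: a_k = -1, -3/2, 9/8, -27/16, 405/128, -1701/256, …
g: a_k = -3, -6, 6, -12, 30, -84, …
h₀=f+g: left-lcm gives L₀, ord ≤ 2.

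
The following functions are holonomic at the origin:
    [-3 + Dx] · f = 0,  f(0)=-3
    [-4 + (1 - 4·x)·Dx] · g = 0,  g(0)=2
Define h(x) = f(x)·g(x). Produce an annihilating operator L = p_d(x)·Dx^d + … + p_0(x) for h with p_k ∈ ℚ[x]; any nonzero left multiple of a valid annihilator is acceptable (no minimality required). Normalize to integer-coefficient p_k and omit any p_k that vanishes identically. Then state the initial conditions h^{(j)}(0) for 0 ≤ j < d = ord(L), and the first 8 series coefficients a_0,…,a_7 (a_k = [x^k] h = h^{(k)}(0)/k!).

f: a_k = -3, -9, -27/2, -27/2, -81/8, -243/40, -243/80, -729/560, …
g: a_k = 2, 8, 32, 128, 512, 2048, 8192, 32768, …
L₀ := L_f ⊗_s L_g (sym. prod.), ord ≤ 1.
L = (7 - 12·x) + (-1 + 4·x)·Dx  (order 1).
h: a_k = -6, -42, -195, -807, -12993/4, -260103/20, -2081067/40, -11654121/56, …
ICs: h(0) = -6.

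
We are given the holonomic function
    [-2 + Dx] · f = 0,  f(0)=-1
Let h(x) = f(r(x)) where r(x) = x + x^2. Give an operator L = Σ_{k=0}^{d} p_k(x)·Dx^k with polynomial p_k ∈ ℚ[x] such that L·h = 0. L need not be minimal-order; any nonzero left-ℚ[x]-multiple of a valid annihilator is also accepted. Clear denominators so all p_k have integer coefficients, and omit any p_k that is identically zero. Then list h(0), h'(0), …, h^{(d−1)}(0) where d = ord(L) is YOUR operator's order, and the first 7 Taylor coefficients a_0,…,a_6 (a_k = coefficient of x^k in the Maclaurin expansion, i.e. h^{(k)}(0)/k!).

f: a_k = -1, -2, -2, -4/3, -2/3, -4/15, -4/45, …
h₀=f(r): pull back L_f along r ⇒ L₀.
L = (-2 - 4·x) + Dx  (order 1).
h: a_k = -1, -2, -4, -16/3, -20/3, -104/15, -304/45, …
ICs: h(0) = -1.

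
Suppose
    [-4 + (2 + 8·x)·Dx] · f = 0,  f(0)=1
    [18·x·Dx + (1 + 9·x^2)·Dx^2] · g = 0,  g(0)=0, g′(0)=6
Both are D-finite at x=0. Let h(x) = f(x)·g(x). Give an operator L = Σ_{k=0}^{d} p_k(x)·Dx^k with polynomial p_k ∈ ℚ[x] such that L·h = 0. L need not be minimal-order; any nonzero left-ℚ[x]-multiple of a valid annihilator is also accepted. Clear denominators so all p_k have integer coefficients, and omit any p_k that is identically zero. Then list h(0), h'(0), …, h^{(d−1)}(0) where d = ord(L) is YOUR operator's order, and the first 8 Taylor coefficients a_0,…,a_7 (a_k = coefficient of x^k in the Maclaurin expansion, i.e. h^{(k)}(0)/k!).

L = (12 - 36·x - 36·x^2) + (-4 + 2·x + 108·x^2 + 144·x^3)·Dx + (1 + 8·x + 25·x^2 + 72·x^3 + 144·x^4)·Dx^2  (order 2).
h: a_k = 0, 6, 12, -30, -12, 366/5, 1452/5, -40014/35, …
ICs: h(0) = 0, h′(0) = 6.

f: a_k = 1, 2, -2, 4, -10, 28, -84, 264, …
g: a_k = 0, 6, 0, -18, 0, 486/5, 0, -4374/7, …
h₀=f·g: eliminate ⇒ L₀, order ≤ 1·2.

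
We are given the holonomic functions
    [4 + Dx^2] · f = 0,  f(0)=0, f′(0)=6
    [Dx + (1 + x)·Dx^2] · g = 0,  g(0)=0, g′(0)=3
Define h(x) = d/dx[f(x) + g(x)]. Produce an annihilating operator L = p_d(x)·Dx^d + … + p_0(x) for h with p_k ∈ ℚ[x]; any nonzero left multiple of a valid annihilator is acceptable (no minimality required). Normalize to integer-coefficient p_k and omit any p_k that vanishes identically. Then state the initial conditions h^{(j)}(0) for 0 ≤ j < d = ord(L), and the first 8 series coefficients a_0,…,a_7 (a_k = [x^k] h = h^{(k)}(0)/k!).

L = (20 + 16·x + 8·x^2) + (12 + 28·x + 24·x^2 + 8·x^3)·Dx + (5 + 4·x + 2·x^2)·Dx^2 + (3 + 7·x + 6·x^2 + 2·x^3)·Dx^3  (order 3).
h: a_k = 9, -3, -9, -3, 7, -3, 37/15, -3, …
ICs: h(0) = 9, h′(0) = -3, h′′(0) = -18.

f: a_k = 0, 6, 0, -4, 0, 4/5, 0, -8/105, …
g: a_k = 0, 3, -3/2, 1, -3/4, 3/5, -1/2, 3/7, …
Weyl lclm of L_f,L_g ⇒ L₀ (ord ≤ 4).
Derive L from L₀ (diff closure).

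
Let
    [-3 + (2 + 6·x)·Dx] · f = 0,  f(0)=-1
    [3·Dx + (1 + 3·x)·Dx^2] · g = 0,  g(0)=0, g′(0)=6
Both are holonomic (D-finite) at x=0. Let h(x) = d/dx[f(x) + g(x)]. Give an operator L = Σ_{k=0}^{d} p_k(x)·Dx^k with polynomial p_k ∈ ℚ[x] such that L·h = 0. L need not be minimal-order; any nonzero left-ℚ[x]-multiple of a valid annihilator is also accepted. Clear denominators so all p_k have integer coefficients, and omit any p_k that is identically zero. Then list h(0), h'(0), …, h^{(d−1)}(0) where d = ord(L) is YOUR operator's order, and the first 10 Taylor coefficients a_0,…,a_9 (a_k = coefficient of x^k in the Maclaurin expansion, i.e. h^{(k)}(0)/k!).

L = 9 + (15 + 45·x)·Dx + (2 + 12·x + 18·x^2)·Dx^2  (order 2).
h: a_k = 9/2, -63/4, 783/16, -4779/32, 115911/256, -700569/512, 8452755/2048, -50933043/4096, 2453230071/65536, -14761600461/131072, …
ICs: h(0) = 9/2, h′(0) = -63/4.

f: a_k = -1, -3/2, 9/8, -27/16, 405/128, -1701/256, 15309/1024, -72171/2048, 2814669/32768, -14073345/65536, …
g: a_k = 0, 6, -9, 18, -81/2, 486/5, -243, 4374/7, -6561/4, 4374, …
f+g: L₀ = lclm(L_f,L_g), ord ≤ 1+2.
h₀' ⇒ L via d/dx closure of L₀.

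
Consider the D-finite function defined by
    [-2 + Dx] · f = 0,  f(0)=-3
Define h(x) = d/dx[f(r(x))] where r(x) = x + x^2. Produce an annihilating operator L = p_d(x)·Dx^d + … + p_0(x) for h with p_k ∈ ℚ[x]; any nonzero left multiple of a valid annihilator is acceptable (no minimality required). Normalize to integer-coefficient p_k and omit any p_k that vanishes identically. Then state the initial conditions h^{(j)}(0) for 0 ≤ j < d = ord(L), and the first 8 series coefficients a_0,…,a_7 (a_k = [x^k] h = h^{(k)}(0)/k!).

L = (4 + 8·x + 8·x^2) + (-1 - 2·x)·Dx  (order 1).
h: a_k = -6, -24, -48, -80, -104, -608/5, -1856/15, -12224/105, …
ICs: h(0) = -6.

f: a_k = -3, -6, -6, -4, -2, -4/5, -4/15, -8/105, …
Change of var in L_f (x↦r) gives L₀.
h=h₀': d/dx-closure on L₀ ⇒ L.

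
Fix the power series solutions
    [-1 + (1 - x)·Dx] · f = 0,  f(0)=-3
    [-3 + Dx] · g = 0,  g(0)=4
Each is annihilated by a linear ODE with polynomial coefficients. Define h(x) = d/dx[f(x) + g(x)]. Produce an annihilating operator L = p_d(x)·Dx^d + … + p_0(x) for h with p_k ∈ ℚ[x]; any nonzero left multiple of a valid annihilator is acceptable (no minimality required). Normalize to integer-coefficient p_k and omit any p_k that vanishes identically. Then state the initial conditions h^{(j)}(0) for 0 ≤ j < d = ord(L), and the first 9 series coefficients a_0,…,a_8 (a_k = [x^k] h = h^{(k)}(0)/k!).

L = 18·x + (3 - 18·x + 9·x^2)·Dx + (-1 + 4·x - 3·x^2)·Dx^2  (order 2).
h: a_k = 9, 30, 45, 42, 51/2, 63/10, -177/20, -2631/140, -28053/1120, …
ICs: h(0) = 9, h′(0) = 30.

f: a_k = -3, -3, -3, -3, -3, -3, -3, -3, -3, …
g: a_k = 4, 12, 18, 18, 27/2, 81/10, 81/20, 243/140, 729/1120, …
f+g: L₀ = lclm(L_f,L_g), ord ≤ 1+1.
h=h₀': d/dx-closure on L₀ ⇒ L.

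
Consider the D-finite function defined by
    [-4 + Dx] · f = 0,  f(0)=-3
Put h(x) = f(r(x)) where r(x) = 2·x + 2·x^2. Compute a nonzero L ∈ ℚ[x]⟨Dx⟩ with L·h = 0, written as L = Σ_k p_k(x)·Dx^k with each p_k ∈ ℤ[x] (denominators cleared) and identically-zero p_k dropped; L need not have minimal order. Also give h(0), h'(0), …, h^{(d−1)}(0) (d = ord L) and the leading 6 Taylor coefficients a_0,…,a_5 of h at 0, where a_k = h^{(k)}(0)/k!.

L = (-8 - 16·x) + Dx  (order 1).
h: a_k = -3, -24, -120, -448, -1376, -18176/5, …
ICs: h(0) = -3.

f: a_k = -3, -12, -24, -32, -32, -128/5, …
h₀=f(r): pull back L_f along r ⇒ L₀.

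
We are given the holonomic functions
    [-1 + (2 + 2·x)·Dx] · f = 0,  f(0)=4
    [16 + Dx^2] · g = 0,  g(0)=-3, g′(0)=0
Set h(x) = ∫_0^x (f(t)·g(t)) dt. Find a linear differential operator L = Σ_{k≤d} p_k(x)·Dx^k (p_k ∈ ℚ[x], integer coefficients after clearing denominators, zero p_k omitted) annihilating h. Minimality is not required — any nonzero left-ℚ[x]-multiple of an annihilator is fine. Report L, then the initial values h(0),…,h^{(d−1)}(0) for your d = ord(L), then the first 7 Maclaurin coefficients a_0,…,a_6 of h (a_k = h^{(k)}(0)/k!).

L = (67 + 128·x + 64·x^2)·Dx + (-4 - 4·x)·Dx^2 + (4 + 8·x + 4·x^2)·Dx^3  (order 3).
h: a_k = 0, -12, -3, 65/2, 189/16, -893/32, -3733/384, …
ICs: h(0) = 0, h′(0) = -12, h′′(0) = -6.

f: a_k = 4, 2, -1/2, 1/4, -5/32, 7/64, -21/256, …
g: a_k = -3, 0, 24, 0, -32, 0, 256/15, …
h₀=f·g: eliminate ⇒ L₀, order ≤ 1·2.
h=∫₀ˣh₀: take L = L₀·Dx.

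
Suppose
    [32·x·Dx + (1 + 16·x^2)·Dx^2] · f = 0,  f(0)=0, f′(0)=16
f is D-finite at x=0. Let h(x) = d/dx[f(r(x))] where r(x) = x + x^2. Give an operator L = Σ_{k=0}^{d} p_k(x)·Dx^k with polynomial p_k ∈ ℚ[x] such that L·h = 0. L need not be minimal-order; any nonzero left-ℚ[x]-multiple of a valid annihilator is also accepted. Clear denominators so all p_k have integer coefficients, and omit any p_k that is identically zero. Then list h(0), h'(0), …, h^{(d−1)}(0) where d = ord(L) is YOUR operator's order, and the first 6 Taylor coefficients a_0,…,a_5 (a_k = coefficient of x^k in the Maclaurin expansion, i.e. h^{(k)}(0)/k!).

L = (-2 + 32·x + 128·x^2 + 192·x^3 + 96·x^4) + (1 + 2·x + 16·x^2 + 64·x^3 + 80·x^4 + 32·x^5)·Dx  (order 1).
h: a_k = 16, 32, -256, -1024, 2816, 24064, …
ICs: h(0) = 16.

f: a_k = 0, 16, 0, -256/3, 0, 4096/5, …
f∘r: x↦r, Dx↦Dx/r' in L_f ⇒ L₀.
Derive L from L₀ (diff closure).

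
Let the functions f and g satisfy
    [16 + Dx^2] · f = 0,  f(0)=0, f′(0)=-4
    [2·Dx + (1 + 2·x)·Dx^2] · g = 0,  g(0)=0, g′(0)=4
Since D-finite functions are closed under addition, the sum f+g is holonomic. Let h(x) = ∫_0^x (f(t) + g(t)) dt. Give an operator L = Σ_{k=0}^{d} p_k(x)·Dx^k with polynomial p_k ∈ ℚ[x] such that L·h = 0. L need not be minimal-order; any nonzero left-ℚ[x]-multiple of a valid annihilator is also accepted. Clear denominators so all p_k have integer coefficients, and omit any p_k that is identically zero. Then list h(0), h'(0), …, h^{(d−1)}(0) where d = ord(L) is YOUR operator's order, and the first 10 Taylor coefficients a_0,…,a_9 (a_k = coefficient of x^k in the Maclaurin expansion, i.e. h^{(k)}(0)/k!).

L = (160 + 256·x + 256·x^2)·Dx^2 + (48 + 224·x + 384·x^2 + 256·x^3)·Dx^3 + (10 + 16·x + 16·x^2)·Dx^4 + (3 + 14·x + 24·x^2 + 16·x^3)·Dx^5  (order 5).
h: a_k = 0, 0, 0, -4/3, 4, -8/5, 32/45, -64/21, 224/45, -64/9, …
ICs: h(0) = 0, h′(0) = 0, h′′(0) = 0, h′′′(0) = -8, h′′′′(0) = 96.

f: a_k = 0, -4, 0, 32/3, 0, -128/15, 0, 1024/315, 0, -2048/2835, …
g: a_k = 0, 4, -4, 16/3, -8, 64/5, -64/3, 256/7, -64, 1024/9, …
Weyl lclm of L_f,L_g ⇒ L₀ (ord ≤ 4).
∫: right-multiply L₀ by Dx.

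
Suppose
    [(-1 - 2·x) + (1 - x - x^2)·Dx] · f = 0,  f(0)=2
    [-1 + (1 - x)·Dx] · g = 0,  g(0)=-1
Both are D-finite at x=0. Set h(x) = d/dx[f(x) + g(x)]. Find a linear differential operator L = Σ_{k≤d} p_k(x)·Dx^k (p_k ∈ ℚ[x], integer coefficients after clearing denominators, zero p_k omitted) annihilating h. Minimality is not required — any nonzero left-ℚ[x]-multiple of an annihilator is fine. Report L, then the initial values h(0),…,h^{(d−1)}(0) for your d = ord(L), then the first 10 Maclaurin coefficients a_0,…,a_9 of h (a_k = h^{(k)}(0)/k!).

L = (-6 - 24·x - 24·x^3 + 6·x^4) + (6 + 6·x - 6·x^2 - 21·x^4 + 6·x^5)·Dx + (-1 + 2·x - 3·x^2 + 6·x^3 - 2·x^4 - 3·x^5 + x^6)·Dx^2  (order 2).
h: a_k = 1, 6, 15, 36, 75, 150, 287, 536, 981, 1770, …
ICs: h(0) = 1, h′(0) = 6.

f: a_k = 2, 2, 4, 6, 10, 16, 26, 42, 68, 110, …
g: a_k = -1, -1, -1, -1, -1, -1, -1, -1, -1, -1, …
h₀=f+g: left-lcm gives L₀, ord ≤ 2.
h=h₀': d/dx-closure on L₀ ⇒ L.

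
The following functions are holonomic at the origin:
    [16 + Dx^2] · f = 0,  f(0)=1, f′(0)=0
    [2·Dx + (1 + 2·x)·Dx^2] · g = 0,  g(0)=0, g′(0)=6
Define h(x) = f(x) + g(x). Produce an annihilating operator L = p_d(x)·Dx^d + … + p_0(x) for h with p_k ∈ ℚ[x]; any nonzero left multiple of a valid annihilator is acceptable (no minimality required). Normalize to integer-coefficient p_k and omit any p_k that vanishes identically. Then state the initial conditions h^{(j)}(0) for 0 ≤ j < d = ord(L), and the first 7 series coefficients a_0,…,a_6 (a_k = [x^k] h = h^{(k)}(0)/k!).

L = (160 + 256·x + 256·x^2)·Dx + (48 + 224·x + 384·x^2 + 256·x^3)·Dx^2 + (10 + 16·x + 16·x^2)·Dx^3 + (3 + 14·x + 24·x^2 + 16·x^3)·Dx^4  (order 4).
h: a_k = 1, 6, -14, 8, -4/3, 96/5, -1696/45, …
ICs: h(0) = 1, h′(0) = 6, h′′(0) = -28, h′′′(0) = 48.

f: a_k = 1, 0, -8, 0, 32/3, 0, -256/45, …
g: a_k = 0, 6, -6, 8, -12, 96/5, -32, …
f+g: L₀ = lclm(L_f,L_g), ord ≤ 2+2.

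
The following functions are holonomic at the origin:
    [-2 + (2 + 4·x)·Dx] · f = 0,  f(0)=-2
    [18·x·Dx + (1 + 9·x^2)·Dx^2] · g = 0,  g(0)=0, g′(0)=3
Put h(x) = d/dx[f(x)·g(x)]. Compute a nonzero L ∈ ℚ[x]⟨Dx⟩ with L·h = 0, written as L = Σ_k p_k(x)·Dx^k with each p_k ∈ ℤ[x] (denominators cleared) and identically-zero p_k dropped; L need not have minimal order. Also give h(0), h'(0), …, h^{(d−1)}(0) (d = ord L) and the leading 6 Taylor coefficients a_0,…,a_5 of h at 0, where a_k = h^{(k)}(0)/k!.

f: a_k = -2, -2, 1, -1, 5/4, -7/4, …
g: a_k = 0, 3, 0, -9, 0, 243/5, …
h₀=f·g: eliminate ⇒ L₀, order ≤ 1·2.
h₀' ⇒ L via d/dx closure of L₀.
L = (5 + 60·x - 84·x^2 - 324·x^3 - 81·x^4) + (8 + 58·x + 18·x^2 - 618·x^3 - 1134·x^4 - 324·x^5)·Dx + (1 - 2·x - 14·x^2 - 54·x^3 - 219·x^4 - 324·x^5 - 108·x^6)·Dx^2  (order 2).
h: a_k = -6, -12, 63, 60, -2049/4, -5607/10, …
ICs: h(0) = -6, h′(0) = -12.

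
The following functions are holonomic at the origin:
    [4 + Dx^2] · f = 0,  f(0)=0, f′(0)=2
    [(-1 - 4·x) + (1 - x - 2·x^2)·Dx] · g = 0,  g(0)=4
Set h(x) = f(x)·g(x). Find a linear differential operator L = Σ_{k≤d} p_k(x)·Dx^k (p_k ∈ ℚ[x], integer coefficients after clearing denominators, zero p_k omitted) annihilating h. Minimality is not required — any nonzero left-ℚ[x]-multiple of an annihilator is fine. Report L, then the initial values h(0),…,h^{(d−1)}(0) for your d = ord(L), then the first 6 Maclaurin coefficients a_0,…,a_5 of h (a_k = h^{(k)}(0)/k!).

L = (4·x + 8·x^2) + (2 + 8·x)·Dx + (-1 + x + 2·x^2)·Dx^2  (order 2).
h: a_k = 0, 8, 8, 56/3, 104/3, 1096/15, …
ICs: h(0) = 0, h′(0) = 8.

f: a_k = 0, 2, 0, -4/3, 0, 4/15, …
g: a_k = 4, 4, 12, 20, 44, 84, …
L₀ := L_f ⊗_s L_g (sym. prod.), ord ≤ 2.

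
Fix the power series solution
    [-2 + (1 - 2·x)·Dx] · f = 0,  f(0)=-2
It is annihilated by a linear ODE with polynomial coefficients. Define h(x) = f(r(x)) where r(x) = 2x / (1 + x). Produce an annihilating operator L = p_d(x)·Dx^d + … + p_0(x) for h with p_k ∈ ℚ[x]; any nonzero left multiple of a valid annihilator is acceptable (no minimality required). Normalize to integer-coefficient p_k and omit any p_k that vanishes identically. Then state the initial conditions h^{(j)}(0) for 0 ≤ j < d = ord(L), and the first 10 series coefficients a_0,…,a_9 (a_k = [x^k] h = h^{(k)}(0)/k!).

f: a_k = -2, -4, -8, -16, -32, -64, -128, -256, -512, -1024, …
h₀=f(r): pull back L_f along r ⇒ L₀.
L = 4 + (-1 + 2·x + 3·x^2)·Dx  (order 1).
h: a_k = -2, -8, -24, -72, -216, -648, -1944, -5832, -17496, -52488, …
ICs: h(0) = -2.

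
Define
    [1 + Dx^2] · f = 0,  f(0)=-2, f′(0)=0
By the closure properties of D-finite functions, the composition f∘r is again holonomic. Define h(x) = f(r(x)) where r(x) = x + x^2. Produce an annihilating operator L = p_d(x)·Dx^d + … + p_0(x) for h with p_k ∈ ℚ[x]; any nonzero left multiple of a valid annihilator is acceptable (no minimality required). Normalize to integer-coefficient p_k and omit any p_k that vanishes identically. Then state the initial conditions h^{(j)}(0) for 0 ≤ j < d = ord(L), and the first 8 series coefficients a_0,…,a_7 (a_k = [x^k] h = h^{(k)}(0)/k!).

L = (1 + 6·x + 12·x^2 + 8·x^3) - 2·Dx + (1 + 2·x)·Dx^2  (order 2).
h: a_k = -2, 0, 1, 2, 11/12, -1/3, -179/360, -19/60, …
ICs: h(0) = -2, h′(0) = 0.

f: a_k = -2, 0, 1, 0, -1/12, 0, 1/360, 0, …
h₀=f(r): pull back L_f along r ⇒ L₀.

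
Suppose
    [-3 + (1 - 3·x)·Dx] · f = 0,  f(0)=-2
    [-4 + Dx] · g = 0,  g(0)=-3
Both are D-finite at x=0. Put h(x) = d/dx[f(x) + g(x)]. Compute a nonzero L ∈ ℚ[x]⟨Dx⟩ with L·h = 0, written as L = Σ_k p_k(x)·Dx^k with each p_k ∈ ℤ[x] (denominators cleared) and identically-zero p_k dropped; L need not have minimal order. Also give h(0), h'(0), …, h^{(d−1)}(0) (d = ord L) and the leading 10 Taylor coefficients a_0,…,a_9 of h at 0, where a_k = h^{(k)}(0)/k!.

L = (60 + 144·x) + (-19 - 48·x + 72·x^2)·Dx + (1 + 3·x - 18·x^2)·Dx^2  (order 2).
h: a_k = -18, -84, -258, -776, -2558, -44252/5, -460294/15, -11026576/105, -37202918/105, -1116034292/945, …
ICs: h(0) = -18, h′(0) = -84.

f: a_k = -2, -6, -18, -54, -162, -486, -1458, -4374, -13122, -39366, …
g: a_k = -3, -12, -24, -32, -32, -128/5, -256/15, -1024/105, -512/105, -2048/945, …
L₀ := lclm(L_f,L_g); ord L₀ ≤ 1+1.
Derive L from L₀ (diff closure).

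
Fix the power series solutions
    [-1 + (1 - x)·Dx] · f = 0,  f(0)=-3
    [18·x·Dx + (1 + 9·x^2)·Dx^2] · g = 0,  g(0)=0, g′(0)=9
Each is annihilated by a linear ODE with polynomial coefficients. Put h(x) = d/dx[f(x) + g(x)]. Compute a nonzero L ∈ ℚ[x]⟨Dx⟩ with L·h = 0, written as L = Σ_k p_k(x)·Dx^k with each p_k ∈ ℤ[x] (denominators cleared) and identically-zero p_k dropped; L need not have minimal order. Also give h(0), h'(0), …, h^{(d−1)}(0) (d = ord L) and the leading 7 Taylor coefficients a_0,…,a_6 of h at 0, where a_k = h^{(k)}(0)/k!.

L = (-18 + 72·x + 486·x^2) + (12 - 18·x - 180·x^2 + 486·x^3)·Dx + (-1 - 8·x - 72·x^3 + 81·x^4)·Dx^2  (order 2).
h: a_k = 6, -6, -90, -12, 714, -18, -6582, …
ICs: h(0) = 6, h′(0) = -6.

f: a_k = -3, -3, -3, -3, -3, -3, -3, …
g: a_k = 0, 9, 0, -27, 0, 729/5, 0, …
f+g: L₀ = lclm(L_f,L_g), ord ≤ 1+2.
h=h₀': d/dx-closure on L₀ ⇒ L.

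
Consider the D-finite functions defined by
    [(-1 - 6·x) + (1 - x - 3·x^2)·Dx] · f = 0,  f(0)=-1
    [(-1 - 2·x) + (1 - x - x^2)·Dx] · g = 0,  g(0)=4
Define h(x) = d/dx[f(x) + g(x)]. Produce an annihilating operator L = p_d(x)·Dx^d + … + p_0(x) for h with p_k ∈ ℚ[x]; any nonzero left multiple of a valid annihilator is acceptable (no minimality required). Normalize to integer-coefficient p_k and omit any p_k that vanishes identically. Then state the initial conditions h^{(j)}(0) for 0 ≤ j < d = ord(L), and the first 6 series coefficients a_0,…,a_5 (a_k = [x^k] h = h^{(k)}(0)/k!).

L = (-6 - 168·x - 180·x^2 - 600·x^3 - 930·x^4 - 792·x^5 + 324·x^6) + (6 + 42·x + 48·x^2 + 72·x^3 - 138·x^4 - 894·x^5 - 360·x^6 + 216·x^7)·Dx + (-1 + 2·x - 9·x^2 + 82·x^4 - 6·x^5 - 143·x^6 - 24·x^7 + 27·x^8)·Dx^2  (order 2).
h: a_k = 3, 8, 15, 4, -40, -270, …
ICs: h(0) = 3, h′(0) = 8.

f: a_k = -1, -1, -4, -7, -19, -40, …
g: a_k = 4, 4, 8, 12, 20, 32, …
L₀ := lclm(L_f,L_g); ord L₀ ≤ 1+1.
h₀' ⇒ L via d/dx closure of L₀.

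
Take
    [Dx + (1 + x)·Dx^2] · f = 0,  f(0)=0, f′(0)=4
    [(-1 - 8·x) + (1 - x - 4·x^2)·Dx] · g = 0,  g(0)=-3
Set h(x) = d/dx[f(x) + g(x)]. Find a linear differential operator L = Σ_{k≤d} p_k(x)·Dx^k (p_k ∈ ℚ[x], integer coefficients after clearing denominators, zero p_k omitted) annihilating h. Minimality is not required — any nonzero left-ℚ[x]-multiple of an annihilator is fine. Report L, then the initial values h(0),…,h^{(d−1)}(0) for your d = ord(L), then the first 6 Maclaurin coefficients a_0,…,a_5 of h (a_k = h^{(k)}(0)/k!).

f: a_k = 0, 4, -2, 4/3, -1, 4/5, …
g: a_k = -3, -3, -15, -27, -87, -195, …
f+g: L₀ = lclm(L_f,L_g), ord ≤ 2+1.
h₀' ⇒ L via d/dx closure of L₀.
L = (-74 - 562·x - 1120·x^2 - 1728·x^3 - 768·x^4) + (-52 - 576·x - 1636·x^2 - 3264·x^3 - 3488·x^4 - 1280·x^5)·Dx + (11 + 41·x + 53·x^2 - 185·x^3 - 704·x^4 - 752·x^5 - 256·x^6)·Dx^2  (order 2).
h: a_k = 1, -34, -77, -352, -971, -3262, …
ICs: h(0) = 1, h′(0) = -34.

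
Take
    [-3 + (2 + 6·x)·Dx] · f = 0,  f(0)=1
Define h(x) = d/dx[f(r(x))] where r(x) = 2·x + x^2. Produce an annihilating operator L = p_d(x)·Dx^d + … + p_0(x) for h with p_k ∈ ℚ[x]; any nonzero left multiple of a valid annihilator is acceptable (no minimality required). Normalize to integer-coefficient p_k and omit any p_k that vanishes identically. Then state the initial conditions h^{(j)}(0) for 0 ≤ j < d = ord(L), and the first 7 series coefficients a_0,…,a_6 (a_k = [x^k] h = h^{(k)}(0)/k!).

L = -2 + (-1 - 7·x - 9·x^2 - 3·x^3)·Dx  (order 1).
h: a_k = 3, -6, 27, -126, 1215/2, -2997, 30051/2, …
ICs: h(0) = 3.

f: a_k = 1, 3/2, -9/8, 27/16, -405/128, 1701/256, -15309/1024, …
Substitute x→r, Dx→(1/r')Dx; clear ⇒ L₀.
Derive L from L₀ (diff closure).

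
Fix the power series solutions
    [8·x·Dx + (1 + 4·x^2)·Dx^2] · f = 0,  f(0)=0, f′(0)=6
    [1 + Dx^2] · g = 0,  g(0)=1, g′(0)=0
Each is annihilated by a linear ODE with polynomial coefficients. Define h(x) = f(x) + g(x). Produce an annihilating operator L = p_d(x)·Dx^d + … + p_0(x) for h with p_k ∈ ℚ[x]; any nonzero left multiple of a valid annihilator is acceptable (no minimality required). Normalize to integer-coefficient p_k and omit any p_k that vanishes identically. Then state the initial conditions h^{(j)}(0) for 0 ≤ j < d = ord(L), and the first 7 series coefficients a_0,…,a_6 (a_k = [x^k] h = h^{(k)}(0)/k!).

f: a_k = 0, 6, 0, -8, 0, 96/5, 0, …
g: a_k = 1, 0, -1/2, 0, 1/24, 0, -1/720, …
h₀=f+g: left-lcm gives L₀, ord ≤ 4.
L = (-376·x + 1600·x^3 + 128·x^5)·Dx + (-7 + 76·x^2 + 432·x^4 + 64·x^6)·Dx^2 + (-376·x + 1600·x^3 + 128·x^5)·Dx^3 + (-7 + 76·x^2 + 432·x^4 + 64·x^6)·Dx^4  (order 4).
h: a_k = 1, 6, -1/2, -8, 1/24, 96/5, -1/720, …
ICs: h(0) = 1, h′(0) = 6, h′′(0) = -1, h′′′(0) = -48.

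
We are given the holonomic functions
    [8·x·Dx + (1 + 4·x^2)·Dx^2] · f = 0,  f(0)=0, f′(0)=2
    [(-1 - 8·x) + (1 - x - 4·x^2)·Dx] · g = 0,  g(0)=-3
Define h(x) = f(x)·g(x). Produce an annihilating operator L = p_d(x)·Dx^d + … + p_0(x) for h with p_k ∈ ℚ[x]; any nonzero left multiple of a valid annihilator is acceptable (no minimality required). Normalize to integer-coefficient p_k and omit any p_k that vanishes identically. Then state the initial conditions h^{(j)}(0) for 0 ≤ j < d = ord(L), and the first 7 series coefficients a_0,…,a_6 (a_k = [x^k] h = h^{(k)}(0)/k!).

L = (8 + 8·x + 96·x^2) + (2 + 8·x + 16·x^2 + 96·x^3)·Dx + (-1 + x + 4·x^3 + 16·x^4)·Dx^2  (order 2).
h: a_k = 0, -6, -6, -22, -46, -766/5, -1686/5, …
ICs: h(0) = 0, h′(0) = -6.

f: a_k = 0, 2, 0, -8/3, 0, 32/5, 0, …
g: a_k = -3, -3, -15, -27, -87, -195, -543, …
Product ⇒ symmetric product L₀, ord ≤ 2.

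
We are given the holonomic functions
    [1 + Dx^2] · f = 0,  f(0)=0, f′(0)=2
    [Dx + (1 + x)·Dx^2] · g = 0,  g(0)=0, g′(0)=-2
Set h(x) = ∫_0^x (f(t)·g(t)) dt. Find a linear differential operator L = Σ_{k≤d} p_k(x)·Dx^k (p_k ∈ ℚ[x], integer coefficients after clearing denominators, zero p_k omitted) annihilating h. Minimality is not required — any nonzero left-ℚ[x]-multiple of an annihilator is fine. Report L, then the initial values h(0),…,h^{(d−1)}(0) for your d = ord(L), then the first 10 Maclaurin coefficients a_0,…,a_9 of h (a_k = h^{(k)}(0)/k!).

L = (-3 + 6·x + 19·x^2 + 16·x^3 + 4·x^4)·Dx + (4 + 20·x + 24·x^2 + 8·x^3)·Dx^2 + (20·x + 42·x^2 + 32·x^3 + 8·x^4)·Dx^3 + (4 + 20·x + 24·x^2 + 8·x^3)·Dx^4 + (3 + 14·x + 23·x^2 + 16·x^3 + 4·x^4)·Dx^5  (order 5).
h: a_k = 0, 0, 0, -4/3, 1/2, -2/15, 1/9, -11/126, 31/480, -113/2268, …
ICs: h(0) = 0, h′(0) = 0, h′′(0) = 0, h′′′(0) = -8, h′′′′(0) = 12.

f: a_k = 0, 2, 0, -1/3, 0, 1/60, 0, -1/2520, 0, 1/181440, …
g: a_k = 0, -2, 1, -2/3, 1/2, -2/5, 1/3, -2/7, 1/4, -2/9, …
L₀ := L_f ⊗_s L_g (sym. prod.), ord ≤ 4.
Integrate: L := L₀·Dx.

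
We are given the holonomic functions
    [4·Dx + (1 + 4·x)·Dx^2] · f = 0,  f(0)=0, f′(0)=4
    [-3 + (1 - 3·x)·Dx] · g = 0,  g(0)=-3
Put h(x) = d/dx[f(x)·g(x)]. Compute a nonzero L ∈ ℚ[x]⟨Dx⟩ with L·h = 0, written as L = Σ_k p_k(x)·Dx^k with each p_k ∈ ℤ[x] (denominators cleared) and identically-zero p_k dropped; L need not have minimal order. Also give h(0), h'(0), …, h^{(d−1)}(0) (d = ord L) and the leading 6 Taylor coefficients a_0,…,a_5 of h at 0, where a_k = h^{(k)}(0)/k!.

L = 48 + (1 + 60·x)·Dx + (-1 - x + 12·x^2)·Dx^2  (order 2).
h: a_k = -12, -24, -300, -432, -4692, -23016/5, …
ICs: h(0) = -12, h′(0) = -24.

f: a_k = 0, 4, -8, 64/3, -64, 1024/5, …
g: a_k = -3, -9, -27, -81, -243, -729, …
h₀=f·g: eliminate ⇒ L₀, order ≤ 2·1.
h₀' ⇒ L via d/dx closure of L₀.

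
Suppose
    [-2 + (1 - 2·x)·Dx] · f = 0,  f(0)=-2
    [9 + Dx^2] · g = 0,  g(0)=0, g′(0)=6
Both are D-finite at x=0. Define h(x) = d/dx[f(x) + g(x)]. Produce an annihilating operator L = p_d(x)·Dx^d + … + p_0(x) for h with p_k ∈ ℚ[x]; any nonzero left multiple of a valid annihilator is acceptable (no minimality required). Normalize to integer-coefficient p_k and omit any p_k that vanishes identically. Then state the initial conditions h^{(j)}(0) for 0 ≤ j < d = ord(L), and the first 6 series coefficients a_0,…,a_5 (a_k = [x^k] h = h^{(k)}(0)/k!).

f: a_k = -2, -4, -8, -16, -32, -64, …
g: a_k = 0, 6, 0, -9, 0, 81/20, …
L₀ := lclm(L_f,L_g); ord L₀ ≤ 1+2.
Derive L from L₀ (diff closure).
L = (684 - 432·x + 432·x^2) + (-99 + 306·x - 324·x^2 + 216·x^3)·Dx + (76 - 48·x + 48·x^2)·Dx^2 + (-11 + 34·x - 36·x^2 + 24·x^3)·Dx^3  (order 3).
h: a_k = 2, -16, -75, -128, -1199/4, -768, …
ICs: h(0) = 2, h′(0) = -16, h′′(0) = -150.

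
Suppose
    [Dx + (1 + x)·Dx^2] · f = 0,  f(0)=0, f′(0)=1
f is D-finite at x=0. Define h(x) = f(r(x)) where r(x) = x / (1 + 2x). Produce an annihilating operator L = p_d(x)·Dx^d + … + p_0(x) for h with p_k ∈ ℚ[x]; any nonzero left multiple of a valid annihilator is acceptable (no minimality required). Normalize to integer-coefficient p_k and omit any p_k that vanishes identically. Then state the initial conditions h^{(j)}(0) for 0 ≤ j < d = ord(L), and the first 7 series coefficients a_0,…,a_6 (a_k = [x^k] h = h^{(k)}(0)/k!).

f: a_k = 0, 1, -1/2, 1/3, -1/4, 1/5, -1/6, …
L₀ from L_f via x↦r, Dx↦r'^{-1}Dx.
L = (5 + 12·x)·Dx + (1 + 5·x + 6·x^2)·Dx^2  (order 2).
h: a_k = 0, 1, -5/2, 19/3, -65/4, 211/5, -665/6, …
ICs: h(0) = 0, h′(0) = 1.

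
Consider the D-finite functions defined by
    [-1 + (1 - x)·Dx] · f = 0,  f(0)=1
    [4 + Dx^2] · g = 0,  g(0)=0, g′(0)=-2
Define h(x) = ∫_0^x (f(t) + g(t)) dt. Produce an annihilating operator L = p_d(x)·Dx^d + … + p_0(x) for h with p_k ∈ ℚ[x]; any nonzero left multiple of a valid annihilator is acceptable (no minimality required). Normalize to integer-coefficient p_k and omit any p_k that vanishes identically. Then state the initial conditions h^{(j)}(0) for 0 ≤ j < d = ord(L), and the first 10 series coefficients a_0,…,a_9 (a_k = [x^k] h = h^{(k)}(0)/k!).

f: a_k = 1, 1, 1, 1, 1, 1, 1, 1, 1, 1, …
g: a_k = 0, -2, 0, 4/3, 0, -4/15, 0, 8/315, 0, -4/2835, …
f+g: L₀ = lclm(L_f,L_g), ord ≤ 1+2.
h=∫h₀ ⇒ L = L₀·Dx.
L = (20 - 16·x + 8·x^2)·Dx + (-12 + 28·x - 24·x^2 + 8·x^3)·Dx^2 + (5 - 4·x + 2·x^2)·Dx^3 + (-3 + 7·x - 6·x^2 + 2·x^3)·Dx^4  (order 4).
h: a_k = 0, 1, -1/2, 1/3, 7/12, 1/5, 11/90, 1/7, 323/2520, 1/9, …
ICs: h(0) = 0, h′(0) = 1, h′′(0) = -1, h′′′(0) = 2.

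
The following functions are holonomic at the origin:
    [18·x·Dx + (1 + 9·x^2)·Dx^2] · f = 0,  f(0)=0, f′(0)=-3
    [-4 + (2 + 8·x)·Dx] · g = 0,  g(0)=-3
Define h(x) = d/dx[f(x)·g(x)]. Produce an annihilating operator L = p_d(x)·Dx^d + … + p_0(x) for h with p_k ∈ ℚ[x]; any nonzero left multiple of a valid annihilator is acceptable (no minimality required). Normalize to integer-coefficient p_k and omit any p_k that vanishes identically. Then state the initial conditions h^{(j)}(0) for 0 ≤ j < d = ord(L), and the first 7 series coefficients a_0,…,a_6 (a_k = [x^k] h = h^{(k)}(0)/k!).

L = (2 + 120·x + 150·x^2 - 648·x^3 - 324·x^4) + (7 + 70·x + 279·x^2 - 42·x^3 - 2268·x^4 - 1296·x^5)·Dx + (1 + 5·x - 2·x^2 - 27·x^3 - 147·x^4 - 648·x^5 - 432·x^6)·Dx^2  (order 2).
h: a_k = 9, 36, -135, -72, 549, 13068/5, -60021/5, …
ICs: h(0) = 9, h′(0) = 36.

f: a_k = 0, -3, 0, 9, 0, -243/5, 0, …
g: a_k = -3, -6, 6, -12, 30, -84, 252, …
L₀ := L_f ⊗_s L_g (sym. prod.), ord ≤ 2.
Differentiate: ansatz ord ≤ ord L₀ ⇒ L.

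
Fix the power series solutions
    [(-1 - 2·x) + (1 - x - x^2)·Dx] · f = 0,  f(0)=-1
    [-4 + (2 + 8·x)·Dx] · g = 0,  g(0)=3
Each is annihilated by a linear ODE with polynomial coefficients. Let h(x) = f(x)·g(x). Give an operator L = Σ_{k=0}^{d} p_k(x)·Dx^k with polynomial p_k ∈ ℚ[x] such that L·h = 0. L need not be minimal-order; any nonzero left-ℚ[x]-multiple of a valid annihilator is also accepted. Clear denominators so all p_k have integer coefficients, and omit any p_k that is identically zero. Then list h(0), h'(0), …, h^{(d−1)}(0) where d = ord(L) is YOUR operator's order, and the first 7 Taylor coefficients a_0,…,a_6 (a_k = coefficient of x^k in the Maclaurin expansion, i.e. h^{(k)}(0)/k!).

f: a_k = -1, -1, -2, -3, -5, -8, -13, …
g: a_k = 3, 6, -6, 12, -30, 84, -252, …
f·g: L₀ = L_f ⊗_s L_g, ord ≤ 1·1.
L = (3 + 4·x + 6·x^2) + (-1 - 3·x + 5·x^2 + 4·x^3)·Dx  (order 1).
h: a_k = -3, -9, -6, -27, -3, -114, 135, …
ICs: h(0) = -3.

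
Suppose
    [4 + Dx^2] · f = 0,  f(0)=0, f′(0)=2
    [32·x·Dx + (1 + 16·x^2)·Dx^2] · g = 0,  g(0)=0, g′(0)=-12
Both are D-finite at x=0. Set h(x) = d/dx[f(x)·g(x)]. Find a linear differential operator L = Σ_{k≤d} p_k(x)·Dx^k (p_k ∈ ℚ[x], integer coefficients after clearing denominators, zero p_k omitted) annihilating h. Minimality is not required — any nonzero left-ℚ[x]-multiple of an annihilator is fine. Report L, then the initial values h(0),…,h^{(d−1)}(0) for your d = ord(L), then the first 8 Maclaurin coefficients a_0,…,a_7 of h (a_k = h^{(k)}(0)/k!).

L = (62288 + 2213376·x^2 + 73428992·x^4 + 58982400·x^6 + 3145728·x^8 - 167772160·x^10 + 268435456·x^12) + (35072·x + 2871296·x^3 + 39976960·x^5 + 52428800·x^7 + 83886080·x^9 + 268435456·x^11)·Dx + (15912 + 579328·x^2 + 18954240·x^4 + 19529728·x^6 + 9961472·x^8 - 16777216·x^10 + 134217728·x^12)·Dx^2 + (8768·x + 717824·x^3 + 9994240·x^5 + 13107200·x^7 + 20971520·x^9 + 67108864·x^11)·Dx^3 + (85 + 6496·x^2 + 149248·x^4 + 1196032·x^6 + 2293760·x^8 + 6291456·x^10 + 16777216·x^12)·Dx^4  (order 4).
h: a_k = 0, -48, 0, 576, 0, -7904, 0, 119040, …
ICs: h(0) = 0, h′(0) = -48, h′′(0) = 0, h′′′(0) = 3456.

f: a_k = 0, 2, 0, -4/3, 0, 4/15, 0, -8/315, …
g: a_k = 0, -12, 0, 64, 0, -3072/5, 0, 49152/7, …
f·g: L₀ = L_f ⊗_s L_g, ord ≤ 2·2.
Derive L from L₀ (diff closure).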